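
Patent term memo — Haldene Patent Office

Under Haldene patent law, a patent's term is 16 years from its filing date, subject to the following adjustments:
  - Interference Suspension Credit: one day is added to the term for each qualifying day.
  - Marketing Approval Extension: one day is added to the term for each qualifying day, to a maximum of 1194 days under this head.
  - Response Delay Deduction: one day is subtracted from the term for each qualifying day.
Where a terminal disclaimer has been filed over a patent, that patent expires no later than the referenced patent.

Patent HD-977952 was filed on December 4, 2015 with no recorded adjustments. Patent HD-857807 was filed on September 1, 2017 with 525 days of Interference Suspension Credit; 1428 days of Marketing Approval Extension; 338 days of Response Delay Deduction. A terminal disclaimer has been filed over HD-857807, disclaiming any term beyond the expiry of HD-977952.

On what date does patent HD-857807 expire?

Natural term of HD-857807:
  Base: filing + 16 years → 1 September 2033.
  Interference Suspension Credit: +525 days → 8 February 2035.
  Marketing Approval Extension: 1428 days claimed exceeds the 1194-day cap, so +1194 days → 17 May 2038.
  Response Delay Deduction: −338 days → 13 June 2037.
Expiry of referenced patent HD-977952:
  Base: filing + 16 years → 4 December 2031.
Terminal disclaimer: HD-857807 expires on the earlier of 13 June 2037 and 4 December 2031.

December 4, 2031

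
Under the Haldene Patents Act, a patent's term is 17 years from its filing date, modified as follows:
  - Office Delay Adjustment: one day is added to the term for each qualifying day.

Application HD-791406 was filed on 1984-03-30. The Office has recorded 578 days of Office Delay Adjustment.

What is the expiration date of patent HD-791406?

Base term: filing date + 17 years → 30 March 2001.
Office Delay Adjustment: +578 days → 29 October 2002.

October 29, 2002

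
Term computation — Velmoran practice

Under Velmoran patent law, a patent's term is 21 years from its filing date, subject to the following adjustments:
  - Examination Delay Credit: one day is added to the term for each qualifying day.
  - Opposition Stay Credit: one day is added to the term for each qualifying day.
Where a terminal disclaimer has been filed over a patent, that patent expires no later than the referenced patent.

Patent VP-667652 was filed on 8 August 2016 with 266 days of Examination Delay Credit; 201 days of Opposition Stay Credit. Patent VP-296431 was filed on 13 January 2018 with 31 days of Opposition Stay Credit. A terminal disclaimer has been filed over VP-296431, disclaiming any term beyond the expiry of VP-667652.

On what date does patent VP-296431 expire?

Natural term of VP-296431:
  Base: filing + 21 years → 13 January 2039.
  Opposition Stay Credit: +31 days → 13 February 2039.
Expiry of referenced patent VP-667652:
  Base: filing + 21 years → 8 August 2037.
  Examination Delay Credit: +266 days → 1 May 2038.
  Opposition Stay Credit: +201 days → 18 November 2038.
Terminal disclaimer: VP-296431 expires on the earlier of 13 February 2039 and 18 November 2038.

2038-11-18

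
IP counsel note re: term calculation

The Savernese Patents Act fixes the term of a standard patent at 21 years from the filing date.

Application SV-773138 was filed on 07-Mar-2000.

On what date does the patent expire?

2021-03-07

Filing date + 21 years → 7 March 2021.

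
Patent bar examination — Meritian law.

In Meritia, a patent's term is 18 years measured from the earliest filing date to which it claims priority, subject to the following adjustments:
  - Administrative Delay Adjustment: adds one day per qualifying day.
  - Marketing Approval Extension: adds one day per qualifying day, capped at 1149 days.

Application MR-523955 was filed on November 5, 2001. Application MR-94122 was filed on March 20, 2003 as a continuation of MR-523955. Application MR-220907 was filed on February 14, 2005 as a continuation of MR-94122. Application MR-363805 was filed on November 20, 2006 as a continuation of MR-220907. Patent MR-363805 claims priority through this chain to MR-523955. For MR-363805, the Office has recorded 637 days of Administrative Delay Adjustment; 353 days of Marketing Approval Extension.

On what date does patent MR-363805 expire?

July 22, 2022

Earliest priority filing: 5 November 2001.
Base term: 5 November 2001 + 18 years → 5 November 2019.
Administrative Delay Adjustment: +637 days → 3 August 2021.
Marketing Approval Extension: 353 days (within the 1149-day cap) → +353 days → 22 July 2022.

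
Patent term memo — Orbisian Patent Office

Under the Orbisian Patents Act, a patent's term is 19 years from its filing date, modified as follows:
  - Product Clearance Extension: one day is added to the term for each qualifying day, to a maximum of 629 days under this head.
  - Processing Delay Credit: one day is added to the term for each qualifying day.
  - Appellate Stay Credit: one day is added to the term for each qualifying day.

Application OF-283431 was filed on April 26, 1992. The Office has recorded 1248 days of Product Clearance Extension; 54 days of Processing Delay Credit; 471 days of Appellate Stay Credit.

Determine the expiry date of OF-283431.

Base term: filing date + 19 years → 26 April 2011.
Product Clearance Extension: 1248 days claimed exceeds the 629-day cap, so +629 days → 14 January 2013.
Processing Delay Credit: +54 days → 9 March 2013.
Appellate Stay Credit: +471 days → 23 June 2014.

2014-06-23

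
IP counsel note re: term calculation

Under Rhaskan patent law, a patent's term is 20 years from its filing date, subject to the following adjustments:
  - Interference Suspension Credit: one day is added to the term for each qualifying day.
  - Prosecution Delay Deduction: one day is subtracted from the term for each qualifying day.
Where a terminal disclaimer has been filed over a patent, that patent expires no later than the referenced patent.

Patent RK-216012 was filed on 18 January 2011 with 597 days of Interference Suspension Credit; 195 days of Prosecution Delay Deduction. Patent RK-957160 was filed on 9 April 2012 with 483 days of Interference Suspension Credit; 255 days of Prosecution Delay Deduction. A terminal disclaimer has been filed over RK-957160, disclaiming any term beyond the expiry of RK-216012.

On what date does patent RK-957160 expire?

Natural term of RK-957160:
  Base: filing + 20 years → 9 April 2032.
  Interference Suspension Credit: +483 days → 5 August 2033.
  Prosecution Delay Deduction: −255 days → 23 November 2032.
Expiry of referenced patent RK-216012:
  Base: filing + 20 years → 18 January 2031.
  Interference Suspension Credit: +597 days → 6 September 2032.
  Prosecution Delay Deduction: −195 days → 24 February 2032.
Terminal disclaimer: RK-957160 expires on the earlier of 23 November 2032 and 24 February 2032.

February 24, 2032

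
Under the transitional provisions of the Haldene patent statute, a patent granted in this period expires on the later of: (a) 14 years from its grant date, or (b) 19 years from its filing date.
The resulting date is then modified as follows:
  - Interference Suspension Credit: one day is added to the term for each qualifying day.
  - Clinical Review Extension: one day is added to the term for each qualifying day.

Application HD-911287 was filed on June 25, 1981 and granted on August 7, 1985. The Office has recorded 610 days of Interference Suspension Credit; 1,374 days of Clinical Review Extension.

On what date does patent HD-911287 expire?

November 30, 2005

(a) grant + 14 years → 7 August 1999.
(b) filing + 19 years → 25 June 2000.
Later of the two: 25 June 2000.
Interference Suspension Credit: +610 days → 25 February 2002.
Clinical Review Extension: +1374 days → 30 November 2005.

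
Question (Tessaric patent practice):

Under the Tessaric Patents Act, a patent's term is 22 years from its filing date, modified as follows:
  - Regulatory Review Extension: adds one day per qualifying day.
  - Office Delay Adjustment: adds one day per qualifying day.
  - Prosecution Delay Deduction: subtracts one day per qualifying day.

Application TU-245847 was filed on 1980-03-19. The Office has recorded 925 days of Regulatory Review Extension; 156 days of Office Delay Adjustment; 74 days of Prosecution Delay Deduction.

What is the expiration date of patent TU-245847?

2004-12-20

Base term: filing date + 22 years → 19 March 2002.
Regulatory Review Extension: +925 days → 29 September 2004.
Office Delay Adjustment: +156 days → 4 March 2005.
Prosecution Delay Deduction: −74 days → 20 December 2004.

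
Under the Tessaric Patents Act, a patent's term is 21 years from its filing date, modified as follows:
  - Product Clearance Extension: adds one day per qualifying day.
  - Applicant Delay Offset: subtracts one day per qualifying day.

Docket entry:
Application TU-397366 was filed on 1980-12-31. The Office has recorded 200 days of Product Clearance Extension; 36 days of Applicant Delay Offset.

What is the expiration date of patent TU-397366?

June 13, 2002

Base term: filing date + 21 years → 31 December 2001.
Product Clearance Extension: +200 days → 19 July 2002.
Applicant Delay Offset: −36 days → 13 June 2002.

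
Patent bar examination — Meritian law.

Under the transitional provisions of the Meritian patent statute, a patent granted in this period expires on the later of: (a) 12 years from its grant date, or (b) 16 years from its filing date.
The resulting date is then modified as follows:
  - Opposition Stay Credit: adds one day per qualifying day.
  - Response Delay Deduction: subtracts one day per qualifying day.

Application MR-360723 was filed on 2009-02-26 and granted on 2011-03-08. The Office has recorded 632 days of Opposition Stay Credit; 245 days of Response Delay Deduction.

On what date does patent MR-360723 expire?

March 20, 2026

(a) grant + 12 years → 8 March 2023.
(b) filing + 16 years → 26 February 2025.
Later of the two: 26 February 2025.
Opposition Stay Credit: +632 days → 20 November 2026.
Response Delay Deduction: −245 days → 20 March 2026.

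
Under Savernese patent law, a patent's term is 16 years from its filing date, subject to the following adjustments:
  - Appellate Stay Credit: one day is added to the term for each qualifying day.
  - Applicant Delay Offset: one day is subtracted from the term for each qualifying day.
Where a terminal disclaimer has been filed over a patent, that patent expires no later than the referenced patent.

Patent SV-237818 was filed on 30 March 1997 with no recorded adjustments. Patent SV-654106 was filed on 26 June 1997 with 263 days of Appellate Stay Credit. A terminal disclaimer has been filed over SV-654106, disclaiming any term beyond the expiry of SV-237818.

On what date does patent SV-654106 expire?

Natural term of SV-654106:
  Base: filing + 16 years → 26 June 2013.
  Appellate Stay Credit: +263 days → 16 March 2014.
Expiry of referenced patent SV-237818:
  Base: filing + 16 years → 30 March 2013.
Terminal disclaimer: SV-654106 expires on the earlier of 16 March 2014 and 30 March 2013.

March 30, 2013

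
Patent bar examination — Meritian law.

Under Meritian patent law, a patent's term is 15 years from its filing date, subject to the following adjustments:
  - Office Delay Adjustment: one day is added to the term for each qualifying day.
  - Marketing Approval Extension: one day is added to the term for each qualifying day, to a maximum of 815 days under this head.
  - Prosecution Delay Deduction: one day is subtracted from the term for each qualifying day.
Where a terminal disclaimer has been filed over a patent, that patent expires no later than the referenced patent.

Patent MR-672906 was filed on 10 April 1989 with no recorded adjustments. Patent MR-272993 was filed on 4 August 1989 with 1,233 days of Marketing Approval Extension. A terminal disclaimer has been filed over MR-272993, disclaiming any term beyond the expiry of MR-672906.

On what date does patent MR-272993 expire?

2004-04-10

Natural term of MR-272993:
  Base: filing + 15 years → 4 August 2004.
  Marketing Approval Extension: 1233 days claimed exceeds the 815-day cap, so +815 days → 28 October 2006.
Expiry of referenced patent MR-672906:
  Base: filing + 15 years → 10 April 2004.
Terminal disclaimer: MR-272993 expires on the earlier of 28 October 2006 and 10 April 2004.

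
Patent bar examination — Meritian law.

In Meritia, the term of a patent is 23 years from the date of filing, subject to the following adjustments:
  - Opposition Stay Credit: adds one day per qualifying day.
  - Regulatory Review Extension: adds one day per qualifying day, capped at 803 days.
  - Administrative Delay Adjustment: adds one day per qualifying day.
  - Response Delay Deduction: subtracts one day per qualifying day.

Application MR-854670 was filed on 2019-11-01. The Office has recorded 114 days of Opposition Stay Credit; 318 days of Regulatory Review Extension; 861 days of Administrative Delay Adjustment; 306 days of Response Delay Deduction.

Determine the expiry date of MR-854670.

Base term: filing date + 23 years → 1 November 2042.
Opposition Stay Credit: +114 days → 23 February 2043.
Regulatory Review Extension: 318 days (within the 803-day cap) → +318 days → 7 January 2044.
Administrative Delay Adjustment: +861 days → 17 May 2046.
Response Delay Deduction: −306 days → 15 July 2045.

2045-07-15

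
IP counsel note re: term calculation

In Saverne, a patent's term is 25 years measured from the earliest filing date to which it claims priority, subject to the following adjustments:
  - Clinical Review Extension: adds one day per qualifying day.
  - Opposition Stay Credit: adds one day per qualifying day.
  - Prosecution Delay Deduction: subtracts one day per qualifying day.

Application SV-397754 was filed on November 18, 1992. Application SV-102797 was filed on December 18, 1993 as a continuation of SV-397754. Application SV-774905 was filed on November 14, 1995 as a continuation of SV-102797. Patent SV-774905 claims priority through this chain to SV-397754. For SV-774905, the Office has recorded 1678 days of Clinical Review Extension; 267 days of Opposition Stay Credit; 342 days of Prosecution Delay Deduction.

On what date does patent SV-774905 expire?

April 9, 2022

Earliest priority filing: 18 November 1992.
Base term: 18 November 1992 + 25 years → 18 November 2017.
Clinical Review Extension: +1678 days → 23 June 2022.
Opposition Stay Credit: +267 days → 17 March 2023.
Prosecution Delay Deduction: −342 days → 9 April 2022.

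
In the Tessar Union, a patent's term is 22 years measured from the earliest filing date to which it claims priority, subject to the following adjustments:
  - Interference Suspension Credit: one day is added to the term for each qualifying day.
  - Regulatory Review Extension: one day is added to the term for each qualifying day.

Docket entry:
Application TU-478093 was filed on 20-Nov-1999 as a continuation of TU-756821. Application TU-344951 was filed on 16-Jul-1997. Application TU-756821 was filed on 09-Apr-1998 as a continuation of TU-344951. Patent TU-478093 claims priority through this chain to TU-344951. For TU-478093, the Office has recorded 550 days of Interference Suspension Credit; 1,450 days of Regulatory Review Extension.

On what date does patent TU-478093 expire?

2025-01-05

Earliest priority filing: 16 July 1997.
Base term: 16 July 1997 + 22 years → 16 July 2019.
Interference Suspension Credit: +550 days → 16 January 2021.
Regulatory Review Extension: +1450 days → 5 January 2025.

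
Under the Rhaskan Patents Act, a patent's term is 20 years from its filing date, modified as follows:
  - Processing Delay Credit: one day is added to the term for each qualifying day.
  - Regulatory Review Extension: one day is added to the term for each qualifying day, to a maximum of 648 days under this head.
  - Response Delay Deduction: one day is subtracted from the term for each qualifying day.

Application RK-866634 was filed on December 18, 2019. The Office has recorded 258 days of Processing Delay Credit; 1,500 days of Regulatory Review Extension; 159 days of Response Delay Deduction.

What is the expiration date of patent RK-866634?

Base term: filing date + 20 years → 18 December 2039.
Processing Delay Credit: +258 days → 1 September 2040.
Regulatory Review Extension: 1500 days claimed exceeds the 648-day cap, so +648 days → 11 June 2042.
Response Delay Deduction: −159 days → 3 January 2042.

January 3, 2042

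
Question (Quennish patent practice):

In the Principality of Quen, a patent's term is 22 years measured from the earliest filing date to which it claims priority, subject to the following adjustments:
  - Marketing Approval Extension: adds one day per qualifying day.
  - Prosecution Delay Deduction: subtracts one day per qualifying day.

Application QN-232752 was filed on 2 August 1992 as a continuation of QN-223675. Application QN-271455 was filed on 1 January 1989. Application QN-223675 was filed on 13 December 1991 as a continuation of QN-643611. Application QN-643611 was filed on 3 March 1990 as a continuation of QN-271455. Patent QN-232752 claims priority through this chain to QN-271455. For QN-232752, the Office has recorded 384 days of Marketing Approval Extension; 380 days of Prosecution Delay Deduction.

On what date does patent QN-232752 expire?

January 5, 2011

Earliest priority filing: 1 January 1989.
Base term: 1 January 1989 + 22 years → 1 January 2011.
Marketing Approval Extension: +384 days → 20 January 2012.
Prosecution Delay Deduction: −380 days → 5 January 2011.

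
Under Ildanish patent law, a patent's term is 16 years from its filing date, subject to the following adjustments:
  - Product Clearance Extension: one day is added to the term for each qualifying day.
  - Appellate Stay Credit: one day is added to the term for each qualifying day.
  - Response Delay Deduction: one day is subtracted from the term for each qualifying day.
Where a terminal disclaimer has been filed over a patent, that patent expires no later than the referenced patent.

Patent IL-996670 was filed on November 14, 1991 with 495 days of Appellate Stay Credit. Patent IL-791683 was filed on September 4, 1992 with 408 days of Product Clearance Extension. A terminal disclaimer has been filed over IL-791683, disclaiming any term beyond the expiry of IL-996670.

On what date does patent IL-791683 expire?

2009-03-23

Natural term of IL-791683:
  Base: filing + 16 years → 4 September 2008.
  Product Clearance Extension: +408 days → 17 October 2009.
Expiry of referenced patent IL-996670:
  Base: filing + 16 years → 14 November 2007.
  Appellate Stay Credit: +495 days → 23 March 2009.
Terminal disclaimer: IL-791683 expires on the earlier of 17 October 2009 and 23 March 2009.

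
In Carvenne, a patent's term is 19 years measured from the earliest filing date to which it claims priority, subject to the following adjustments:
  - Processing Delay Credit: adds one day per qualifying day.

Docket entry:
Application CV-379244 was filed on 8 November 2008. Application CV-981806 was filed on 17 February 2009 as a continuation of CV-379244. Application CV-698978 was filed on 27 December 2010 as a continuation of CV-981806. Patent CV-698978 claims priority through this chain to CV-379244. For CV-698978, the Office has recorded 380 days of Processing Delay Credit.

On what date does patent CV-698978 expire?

2028-11-22

Earliest priority filing: 8 November 2008.
Base term: 8 November 2008 + 19 years → 8 November 2027.
Processing Delay Credit: +380 days → 22 November 2028.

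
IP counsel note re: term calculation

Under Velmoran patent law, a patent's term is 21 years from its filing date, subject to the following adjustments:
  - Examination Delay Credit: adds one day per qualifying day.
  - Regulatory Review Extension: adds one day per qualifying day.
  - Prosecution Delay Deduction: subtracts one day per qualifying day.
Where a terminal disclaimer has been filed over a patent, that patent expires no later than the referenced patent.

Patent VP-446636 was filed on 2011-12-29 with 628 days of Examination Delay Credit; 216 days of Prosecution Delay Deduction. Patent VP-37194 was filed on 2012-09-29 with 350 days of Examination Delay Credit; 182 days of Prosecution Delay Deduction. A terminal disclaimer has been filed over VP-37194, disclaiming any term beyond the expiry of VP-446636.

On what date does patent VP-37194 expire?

2034-02-14

Natural term of VP-37194:
  Base: filing + 21 years → 29 September 2033.
  Examination Delay Credit: +350 days → 14 September 2034.
  Prosecution Delay Deduction: −182 days → 16 March 2034.
Expiry of referenced patent VP-446636:
  Base: filing + 21 years → 29 December 2032.
  Examination Delay Credit: +628 days → 18 September 2034.
  Prosecution Delay Deduction: −216 days → 14 February 2034.
Terminal disclaimer: VP-37194 expires on the earlier of 16 March 2034 and 14 February 2034.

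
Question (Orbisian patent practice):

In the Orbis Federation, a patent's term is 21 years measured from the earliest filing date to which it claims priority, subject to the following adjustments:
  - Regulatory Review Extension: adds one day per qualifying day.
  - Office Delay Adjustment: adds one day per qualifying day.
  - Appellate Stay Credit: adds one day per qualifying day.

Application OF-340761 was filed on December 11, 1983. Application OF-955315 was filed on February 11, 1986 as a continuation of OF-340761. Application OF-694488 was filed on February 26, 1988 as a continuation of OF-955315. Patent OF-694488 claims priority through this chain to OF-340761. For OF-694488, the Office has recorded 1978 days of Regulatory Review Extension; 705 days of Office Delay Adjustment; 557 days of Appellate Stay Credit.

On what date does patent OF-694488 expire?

Earliest priority filing: 11 December 1983.
Base term: 11 December 1983 + 21 years → 11 December 2004.
Regulatory Review Extension: +1978 days → 12 May 2010.
Office Delay Adjustment: +705 days → 16 April 2012.
Appellate Stay Credit: +557 days → 25 October 2013.

2013-10-25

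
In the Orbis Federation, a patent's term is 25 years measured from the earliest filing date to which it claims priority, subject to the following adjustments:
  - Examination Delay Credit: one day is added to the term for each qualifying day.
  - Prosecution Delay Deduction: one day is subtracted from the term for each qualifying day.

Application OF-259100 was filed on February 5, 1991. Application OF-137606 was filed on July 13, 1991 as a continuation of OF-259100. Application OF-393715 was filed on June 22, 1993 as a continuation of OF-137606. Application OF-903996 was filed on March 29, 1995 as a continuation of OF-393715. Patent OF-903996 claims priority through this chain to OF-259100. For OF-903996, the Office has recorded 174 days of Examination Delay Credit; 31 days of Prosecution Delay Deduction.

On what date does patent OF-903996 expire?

2016-06-27

Earliest priority filing: 5 February 1991.
Base term: 5 February 1991 + 25 years → 5 February 2016.
Examination Delay Credit: +174 days → 28 July 2016.
Prosecution Delay Deduction: −31 days → 27 June 2016.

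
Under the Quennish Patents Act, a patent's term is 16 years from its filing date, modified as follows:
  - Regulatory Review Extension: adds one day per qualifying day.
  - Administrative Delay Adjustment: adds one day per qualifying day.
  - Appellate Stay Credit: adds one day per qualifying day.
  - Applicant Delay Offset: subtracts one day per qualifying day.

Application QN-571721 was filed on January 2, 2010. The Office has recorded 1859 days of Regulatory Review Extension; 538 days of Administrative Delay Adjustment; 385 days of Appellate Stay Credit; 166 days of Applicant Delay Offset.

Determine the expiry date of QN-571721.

2033-03-02

Base term: filing date + 16 years → 2 January 2026.
Regulatory Review Extension: +1859 days → 4 February 2031.
Administrative Delay Adjustment: +538 days → 26 July 2032.
Appellate Stay Credit: +385 days → 15 August 2033.
Applicant Delay Offset: −166 days → 2 March 2033.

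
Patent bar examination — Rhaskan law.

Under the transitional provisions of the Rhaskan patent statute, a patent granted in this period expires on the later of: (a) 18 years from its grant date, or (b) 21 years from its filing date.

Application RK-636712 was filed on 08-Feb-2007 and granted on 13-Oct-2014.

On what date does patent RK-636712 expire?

October 13, 2032

(a) grant + 18 years → 13 October 2032.
(b) filing + 21 years → 8 February 2028.
Later of the two: 13 October 2032.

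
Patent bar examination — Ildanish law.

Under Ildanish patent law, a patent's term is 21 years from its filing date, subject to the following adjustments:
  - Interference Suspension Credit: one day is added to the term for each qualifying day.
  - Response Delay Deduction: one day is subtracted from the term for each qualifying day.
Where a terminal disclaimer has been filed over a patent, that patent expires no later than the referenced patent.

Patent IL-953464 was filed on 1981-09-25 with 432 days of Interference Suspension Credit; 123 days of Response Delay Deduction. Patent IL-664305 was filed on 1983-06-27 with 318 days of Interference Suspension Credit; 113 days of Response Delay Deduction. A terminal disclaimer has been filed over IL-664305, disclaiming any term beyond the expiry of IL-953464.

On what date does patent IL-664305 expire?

Natural term of IL-664305:
  Base: filing + 21 years → 27 June 2004.
  Interference Suspension Credit: +318 days → 11 May 2005.
  Response Delay Deduction: −113 days → 18 January 2005.
Expiry of referenced patent IL-953464:
  Base: filing + 21 years → 25 September 2002.
  Interference Suspension Credit: +432 days → 1 December 2003.
  Response Delay Deduction: −123 days → 31 July 2003.
Terminal disclaimer: IL-664305 expires on the earlier of 18 January 2005 and 31 July 2003.

2003-07-31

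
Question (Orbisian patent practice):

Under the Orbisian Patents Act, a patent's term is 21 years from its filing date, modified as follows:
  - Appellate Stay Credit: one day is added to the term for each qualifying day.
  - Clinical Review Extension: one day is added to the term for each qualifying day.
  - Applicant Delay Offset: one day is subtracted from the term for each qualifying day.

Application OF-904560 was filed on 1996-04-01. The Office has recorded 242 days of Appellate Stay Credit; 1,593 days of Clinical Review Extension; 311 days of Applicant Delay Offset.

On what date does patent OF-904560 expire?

June 3, 2021

Base term: filing date + 21 years → 1 April 2017.
Appellate Stay Credit: +242 days → 29 November 2017.
Clinical Review Extension: +1593 days → 10 April 2022.
Applicant Delay Offset: −311 days → 3 June 2021.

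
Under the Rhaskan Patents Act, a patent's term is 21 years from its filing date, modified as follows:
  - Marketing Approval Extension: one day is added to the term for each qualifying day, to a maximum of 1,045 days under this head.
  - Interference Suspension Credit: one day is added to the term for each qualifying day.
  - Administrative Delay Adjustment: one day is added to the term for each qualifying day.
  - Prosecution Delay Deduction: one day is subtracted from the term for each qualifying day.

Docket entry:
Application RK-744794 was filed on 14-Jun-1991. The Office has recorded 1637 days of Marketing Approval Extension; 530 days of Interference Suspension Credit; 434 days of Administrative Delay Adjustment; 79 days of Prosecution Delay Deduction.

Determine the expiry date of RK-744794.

2017-09-26

Base term: filing date + 21 years → 14 June 2012.
Marketing Approval Extension: 1637 days claimed exceeds the 1045-day cap, so +1045 days → 25 April 2015.
Interference Suspension Credit: +530 days → 6 October 2016.
Administrative Delay Adjustment: +434 days → 14 December 2017.
Prosecution Delay Deduction: −79 days → 26 September 2017.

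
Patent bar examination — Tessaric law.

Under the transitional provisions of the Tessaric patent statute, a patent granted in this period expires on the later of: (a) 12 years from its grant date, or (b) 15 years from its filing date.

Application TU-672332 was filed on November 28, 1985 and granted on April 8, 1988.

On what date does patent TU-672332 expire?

(a) grant + 12 years → 8 April 2000.
(b) filing + 15 years → 28 November 2000.
Later of the two: 28 November 2000.

2000-11-28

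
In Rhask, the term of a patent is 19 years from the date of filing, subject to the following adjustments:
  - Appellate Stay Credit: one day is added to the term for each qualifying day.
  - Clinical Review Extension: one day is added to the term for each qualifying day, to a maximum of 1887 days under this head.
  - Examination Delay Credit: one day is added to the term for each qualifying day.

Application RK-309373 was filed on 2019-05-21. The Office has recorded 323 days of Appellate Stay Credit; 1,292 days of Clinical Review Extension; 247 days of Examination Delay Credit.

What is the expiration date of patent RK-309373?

Base term: filing date + 19 years → 21 May 2038.
Appellate Stay Credit: +323 days → 9 April 2039.
Clinical Review Extension: 1292 days (within the 1887-day cap) → +1292 days → 22 October 2042.
Examination Delay Credit: +247 days → 26 June 2043.

2043-06-26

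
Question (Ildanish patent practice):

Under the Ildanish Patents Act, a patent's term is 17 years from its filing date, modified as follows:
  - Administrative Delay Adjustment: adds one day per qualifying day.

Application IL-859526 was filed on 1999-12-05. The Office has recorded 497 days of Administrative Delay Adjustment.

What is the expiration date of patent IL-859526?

April 16, 2018

Base term: filing date + 17 years → 5 December 2016.
Administrative Delay Adjustment: +497 days → 16 April 2018.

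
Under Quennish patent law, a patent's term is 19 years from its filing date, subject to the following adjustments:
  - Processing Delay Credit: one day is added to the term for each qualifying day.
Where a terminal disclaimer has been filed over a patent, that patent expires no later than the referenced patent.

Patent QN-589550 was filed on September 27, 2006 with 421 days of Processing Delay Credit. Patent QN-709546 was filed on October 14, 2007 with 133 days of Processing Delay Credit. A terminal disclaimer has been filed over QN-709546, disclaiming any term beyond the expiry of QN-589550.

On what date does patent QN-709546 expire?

2026-11-22

Natural term of QN-709546:
  Base: filing + 19 years → 14 October 2026.
  Processing Delay Credit: +133 days → 24 February 2027.
Expiry of referenced patent QN-589550:
  Base: filing + 19 years → 27 September 2025.
  Processing Delay Credit: +421 days → 22 November 2026.
Terminal disclaimer: QN-709546 expires on the earlier of 24 February 2027 and 22 November 2026.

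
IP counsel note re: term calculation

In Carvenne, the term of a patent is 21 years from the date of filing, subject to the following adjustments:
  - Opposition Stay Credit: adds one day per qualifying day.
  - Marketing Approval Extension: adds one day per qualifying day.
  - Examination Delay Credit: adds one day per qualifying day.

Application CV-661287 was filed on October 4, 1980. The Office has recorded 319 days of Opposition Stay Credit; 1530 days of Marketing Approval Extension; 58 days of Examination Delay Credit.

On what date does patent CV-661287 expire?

December 24, 2006

Base term: filing date + 21 years → 4 October 2001.
Opposition Stay Credit: +319 days → 19 August 2002.
Marketing Approval Extension: +1530 days → 27 October 2006.
Examination Delay Credit: +58 days → 24 December 2006.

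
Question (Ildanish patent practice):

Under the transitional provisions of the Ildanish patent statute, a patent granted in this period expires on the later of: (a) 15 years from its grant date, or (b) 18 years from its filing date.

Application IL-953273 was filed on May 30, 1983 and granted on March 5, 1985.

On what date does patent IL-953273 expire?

(a) grant + 15 years → 5 March 2000.
(b) filing + 18 years → 30 May 2001.
Later of the two: 30 May 2001.

May 30, 2001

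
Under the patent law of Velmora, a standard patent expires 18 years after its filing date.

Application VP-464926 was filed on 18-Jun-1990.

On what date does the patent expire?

Filing date + 18 years → 18 June 2008.

2008-06-18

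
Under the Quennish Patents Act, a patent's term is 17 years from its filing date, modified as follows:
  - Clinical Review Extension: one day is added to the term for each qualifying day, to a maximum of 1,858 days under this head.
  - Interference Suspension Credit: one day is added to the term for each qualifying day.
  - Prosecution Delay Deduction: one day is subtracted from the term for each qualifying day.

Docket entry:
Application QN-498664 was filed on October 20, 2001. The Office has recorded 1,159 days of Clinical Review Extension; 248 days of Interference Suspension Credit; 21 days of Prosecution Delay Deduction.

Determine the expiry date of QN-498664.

2022-08-06

Base term: filing date + 17 years → 20 October 2018.
Clinical Review Extension: 1159 days (within the 1858-day cap) → +1159 days → 22 December 2021.
Interference Suspension Credit: +248 days → 27 August 2022.
Prosecution Delay Deduction: −21 days → 6 August 2022.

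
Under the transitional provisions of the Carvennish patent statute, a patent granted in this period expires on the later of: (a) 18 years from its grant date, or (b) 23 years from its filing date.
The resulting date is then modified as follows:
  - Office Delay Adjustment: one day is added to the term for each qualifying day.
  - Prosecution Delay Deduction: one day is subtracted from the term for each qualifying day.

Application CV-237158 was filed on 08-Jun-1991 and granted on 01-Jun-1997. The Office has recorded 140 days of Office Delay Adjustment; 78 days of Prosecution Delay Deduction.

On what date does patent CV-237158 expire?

2015-08-02

(a) grant + 18 years → 1 June 2015.
(b) filing + 23 years → 8 June 2014.
Later of the two: 1 June 2015.
Office Delay Adjustment: +140 days → 19 October 2015.
Prosecution Delay Deduction: −78 days → 2 August 2015.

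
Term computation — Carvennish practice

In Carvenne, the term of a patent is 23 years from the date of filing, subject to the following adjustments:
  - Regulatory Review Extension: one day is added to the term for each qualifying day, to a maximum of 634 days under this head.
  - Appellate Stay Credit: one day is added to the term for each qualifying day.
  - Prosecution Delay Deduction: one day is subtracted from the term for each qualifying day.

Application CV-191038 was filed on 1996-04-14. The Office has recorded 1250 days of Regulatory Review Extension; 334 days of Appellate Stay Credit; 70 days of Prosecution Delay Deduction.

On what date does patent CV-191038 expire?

Base term: filing date + 23 years → 14 April 2019.
Regulatory Review Extension: 1250 days claimed exceeds the 634-day cap, so +634 days → 7 January 2021.
Appellate Stay Credit: +334 days → 7 December 2021.
Prosecution Delay Deduction: −70 days → 28 September 2021.

September 28, 2021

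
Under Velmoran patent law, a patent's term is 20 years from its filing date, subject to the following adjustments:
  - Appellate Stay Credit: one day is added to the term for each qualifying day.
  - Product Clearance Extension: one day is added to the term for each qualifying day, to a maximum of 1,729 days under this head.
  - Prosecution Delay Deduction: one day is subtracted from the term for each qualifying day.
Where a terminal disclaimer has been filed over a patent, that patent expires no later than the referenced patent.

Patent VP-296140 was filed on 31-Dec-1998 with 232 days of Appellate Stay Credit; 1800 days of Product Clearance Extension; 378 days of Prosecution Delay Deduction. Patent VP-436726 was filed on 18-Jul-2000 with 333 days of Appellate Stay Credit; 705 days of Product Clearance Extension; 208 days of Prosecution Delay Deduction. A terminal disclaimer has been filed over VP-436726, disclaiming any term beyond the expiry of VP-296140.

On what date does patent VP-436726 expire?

October 26, 2022

Natural term of VP-436726:
  Base: filing + 20 years → 18 July 2020.
  Appellate Stay Credit: +333 days → 16 June 2021.
  Product Clearance Extension: 705 days (within the 1729-day cap) → +705 days → 22 May 2023.
  Prosecution Delay Deduction: −208 days → 26 October 2022.
Expiry of referenced patent VP-296140:
  Base: filing + 20 years → 31 December 2018.
  Appellate Stay Credit: +232 days → 20 August 2019.
  Product Clearance Extension: 1800 days claimed exceeds the 1729-day cap, so +1729 days → 14 May 2024.
  Prosecution Delay Deduction: −378 days → 2 May 2023.
Terminal disclaimer: VP-436726 expires on the earlier of 26 October 2022 and 2 May 2023.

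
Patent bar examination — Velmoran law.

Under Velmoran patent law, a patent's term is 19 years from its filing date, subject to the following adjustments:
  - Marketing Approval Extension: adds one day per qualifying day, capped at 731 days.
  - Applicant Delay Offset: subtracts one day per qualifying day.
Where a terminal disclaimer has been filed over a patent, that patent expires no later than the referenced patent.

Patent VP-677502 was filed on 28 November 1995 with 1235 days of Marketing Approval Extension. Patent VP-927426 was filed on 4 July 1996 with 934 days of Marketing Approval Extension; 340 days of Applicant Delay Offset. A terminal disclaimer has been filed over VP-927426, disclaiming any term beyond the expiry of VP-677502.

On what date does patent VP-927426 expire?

Natural term of VP-927426:
  Base: filing + 19 years → 4 July 2015.
  Marketing Approval Extension: 934 days claimed exceeds the 731-day cap, so +731 days → 4 July 2017.
  Applicant Delay Offset: −340 days → 29 July 2016.
Expiry of referenced patent VP-677502:
  Base: filing + 19 years → 28 November 2014.
  Marketing Approval Extension: 1235 days claimed exceeds the 731-day cap, so +731 days → 28 November 2016.
Terminal disclaimer: VP-927426 expires on the earlier of 29 July 2016 and 28 November 2016.

July 29, 2016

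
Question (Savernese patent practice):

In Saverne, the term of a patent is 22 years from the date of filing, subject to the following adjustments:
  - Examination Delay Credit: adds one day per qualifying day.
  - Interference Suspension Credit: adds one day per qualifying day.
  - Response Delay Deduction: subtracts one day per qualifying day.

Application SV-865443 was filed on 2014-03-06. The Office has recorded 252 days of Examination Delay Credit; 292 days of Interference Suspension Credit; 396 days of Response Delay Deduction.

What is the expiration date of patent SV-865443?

August 1, 2036

Base term: filing date + 22 years → 6 March 2036.
Examination Delay Credit: +252 days → 13 November 2036.
Interference Suspension Credit: +292 days → 1 September 2037.
Response Delay Deduction: −396 days → 1 August 2036.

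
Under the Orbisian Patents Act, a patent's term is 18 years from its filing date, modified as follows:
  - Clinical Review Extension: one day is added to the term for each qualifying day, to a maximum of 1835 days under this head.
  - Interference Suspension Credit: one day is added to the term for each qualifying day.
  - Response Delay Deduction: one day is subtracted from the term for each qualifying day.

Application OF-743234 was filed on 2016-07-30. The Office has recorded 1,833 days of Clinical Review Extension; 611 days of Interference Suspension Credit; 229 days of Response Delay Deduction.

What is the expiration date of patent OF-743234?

2040-08-22

Base term: filing date + 18 years → 30 July 2034.
Clinical Review Extension: 1833 days (within the 1835-day cap) → +1833 days → 6 August 2039.
Interference Suspension Credit: +611 days → 8 April 2041.
Response Delay Deduction: −229 days → 22 August 2040.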